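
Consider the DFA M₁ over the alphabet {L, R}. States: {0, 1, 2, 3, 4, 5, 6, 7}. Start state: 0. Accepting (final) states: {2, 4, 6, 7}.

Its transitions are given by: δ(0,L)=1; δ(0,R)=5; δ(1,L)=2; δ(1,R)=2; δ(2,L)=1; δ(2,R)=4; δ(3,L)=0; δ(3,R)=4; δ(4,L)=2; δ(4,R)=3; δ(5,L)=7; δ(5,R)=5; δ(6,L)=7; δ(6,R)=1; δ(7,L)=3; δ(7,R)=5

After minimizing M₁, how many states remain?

States {6} cannot be reached from the start state, so discard them.
P0 = {2,4,7} | {0,1,3,5}.
On input L, block {2,4,7} splits into {2,7} and {4}.
Split {2,7} by δ(·,R) → {2} and {7}.
Split {0,1,3,5} by δ(·,L) → {0,3} and {1} and {5}.
Refine {0,3} on symbol L: members go to different blocks, giving {0} and {3}.
Stable partition: {2} | {0} | {4} | {7} | {1} | {5} | {3} — 7 equivalence classes.

7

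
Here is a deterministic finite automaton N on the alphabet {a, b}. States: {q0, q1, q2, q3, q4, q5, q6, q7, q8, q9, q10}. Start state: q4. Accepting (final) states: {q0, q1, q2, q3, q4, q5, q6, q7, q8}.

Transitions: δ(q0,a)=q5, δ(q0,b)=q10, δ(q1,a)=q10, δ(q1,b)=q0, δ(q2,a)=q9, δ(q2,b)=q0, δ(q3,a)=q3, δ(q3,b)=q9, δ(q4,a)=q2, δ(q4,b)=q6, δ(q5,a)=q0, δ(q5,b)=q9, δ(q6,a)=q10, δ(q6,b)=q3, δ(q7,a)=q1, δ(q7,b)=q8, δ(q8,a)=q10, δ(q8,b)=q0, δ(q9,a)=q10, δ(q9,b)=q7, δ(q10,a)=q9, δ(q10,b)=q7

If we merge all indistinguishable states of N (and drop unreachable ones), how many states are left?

Every state is reachable, so we keep all 11.
Initial partition by acceptance: {q0,q1,q2,q3,q4,q5,q6,q7,q8} | {q9,q10}.
Split {q0,q1,q2,q3,q4,q5,q6,q7,q8} by δ(·,a) → {q0,q3,q4,q5,q7} and {q1,q2,q6,q8}.
On input a, block {q0,q3,q4,q5,q7} splits into {q0,q3,q5} and {q4,q7}.
Stable partition: {q0,q3,q5} | {q9,q10} | {q1,q2,q6,q8} | {q4,q7} — 4 equivalence classes.

4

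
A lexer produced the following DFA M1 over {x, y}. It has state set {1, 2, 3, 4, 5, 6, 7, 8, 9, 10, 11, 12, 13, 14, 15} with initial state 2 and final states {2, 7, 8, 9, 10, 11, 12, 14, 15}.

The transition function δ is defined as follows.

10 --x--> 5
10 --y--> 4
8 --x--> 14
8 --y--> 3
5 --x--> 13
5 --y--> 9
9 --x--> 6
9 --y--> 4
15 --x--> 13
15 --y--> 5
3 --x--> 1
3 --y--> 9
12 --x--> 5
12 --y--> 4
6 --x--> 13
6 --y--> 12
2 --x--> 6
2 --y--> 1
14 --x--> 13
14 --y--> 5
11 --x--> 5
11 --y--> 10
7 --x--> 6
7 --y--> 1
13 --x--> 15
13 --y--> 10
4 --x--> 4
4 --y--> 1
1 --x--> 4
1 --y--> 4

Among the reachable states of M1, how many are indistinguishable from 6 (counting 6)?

Reachable states from the start: {1,2,4,5,6,9,10,12,13,15}. Unreachable: {3,7,8,11,14} — drop them.
Start with accepting vs non-accepting: {2,9,10,12,15} | {1,4,5,6,13}.
Refine {1,4,5,6,13} on symbol x: members go to different blocks, giving {1,4,5,6} and {13}.
On input x, block {2,9,10,12,15} splits into {2,9,10,12} and {15}.
Refine {1,4,5,6} on symbol x: members go to different blocks, giving {1,4} and {5,6}.
The partition is now stable with 5 blocks: {2,9,10,12} | {1,4} | {13} | {15} | {5,6}.
The equivalence class containing 6 is {5,6}, of size 2.

2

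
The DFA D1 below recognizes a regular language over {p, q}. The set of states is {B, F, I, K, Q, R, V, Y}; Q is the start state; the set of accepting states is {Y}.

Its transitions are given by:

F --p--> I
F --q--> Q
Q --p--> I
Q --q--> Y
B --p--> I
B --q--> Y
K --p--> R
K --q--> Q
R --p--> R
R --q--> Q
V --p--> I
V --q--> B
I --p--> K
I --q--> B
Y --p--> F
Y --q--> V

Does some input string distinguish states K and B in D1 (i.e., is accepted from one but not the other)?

Initial partition by acceptance: {Y} | {B,F,I,K,Q,R,V}.
Refine {B,F,I,K,Q,R,V} on symbol q: members go to different blocks, giving {F,I,K,R,V} and {B,Q}.
The partition is now stable with 3 blocks: {Y} | {F,I,K,R,V} | {B,Q}.
K and B end up in different blocks, so they are distinguishable. For instance, the string 'q' is accepted from only B.

Yes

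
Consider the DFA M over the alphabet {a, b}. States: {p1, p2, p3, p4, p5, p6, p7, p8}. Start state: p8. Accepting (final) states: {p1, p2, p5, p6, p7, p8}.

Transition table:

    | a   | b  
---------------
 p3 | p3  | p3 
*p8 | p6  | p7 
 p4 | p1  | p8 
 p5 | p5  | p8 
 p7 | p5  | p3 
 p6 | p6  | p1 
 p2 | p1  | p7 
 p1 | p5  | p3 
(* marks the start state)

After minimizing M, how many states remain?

First remove the unreachable states {p2,p4}; 6 states remain.
Initial partition by acceptance: {p1,p5,p6,p7,p8} | {p3}.
On input b, block {p1,p5,p6,p7,p8} splits into {p5,p6,p8} and {p1,p7}.
Split {p5,p6,p8} by δ(·,b) → {p6,p8} and {p5}.
No further refinement is possible. Final partition (4 blocks): {p6,p8} | {p3} | {p1,p7} | {p5}.

4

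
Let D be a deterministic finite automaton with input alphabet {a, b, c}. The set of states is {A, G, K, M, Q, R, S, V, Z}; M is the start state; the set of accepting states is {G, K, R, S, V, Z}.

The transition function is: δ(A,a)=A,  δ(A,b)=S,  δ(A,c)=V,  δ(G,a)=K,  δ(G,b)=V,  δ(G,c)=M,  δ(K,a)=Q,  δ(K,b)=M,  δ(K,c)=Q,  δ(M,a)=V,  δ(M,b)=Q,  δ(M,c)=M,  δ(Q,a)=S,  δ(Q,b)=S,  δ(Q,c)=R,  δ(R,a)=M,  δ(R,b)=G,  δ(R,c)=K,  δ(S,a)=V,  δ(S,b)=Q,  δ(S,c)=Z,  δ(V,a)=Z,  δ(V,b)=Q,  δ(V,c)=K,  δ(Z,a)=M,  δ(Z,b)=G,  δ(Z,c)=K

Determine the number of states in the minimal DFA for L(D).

7

Reachable states from the start: {G,K,M,Q,R,S,V,Z}. Unreachable: {A} — drop them.
Start with accepting vs non-accepting: {G,K,R,S,V,Z} | {M,Q}.
On input a, block {G,K,R,S,V,Z} splits into {G,S,V} and {K,R,Z}.
Split {G,S,V} by δ(·,a) → {G,V} and {S}.
Refine {G,V} on symbol b: members go to different blocks, giving {G} and {V}.
On input a, block {M,Q} splits into {M} and {Q}.
Refine {K,R,Z} on symbol a: members go to different blocks, giving {R,Z} and {K}.
No further refinement is possible. Final partition (7 blocks): {G} | {M} | {R,Z} | {S} | {V} | {Q} | {K}.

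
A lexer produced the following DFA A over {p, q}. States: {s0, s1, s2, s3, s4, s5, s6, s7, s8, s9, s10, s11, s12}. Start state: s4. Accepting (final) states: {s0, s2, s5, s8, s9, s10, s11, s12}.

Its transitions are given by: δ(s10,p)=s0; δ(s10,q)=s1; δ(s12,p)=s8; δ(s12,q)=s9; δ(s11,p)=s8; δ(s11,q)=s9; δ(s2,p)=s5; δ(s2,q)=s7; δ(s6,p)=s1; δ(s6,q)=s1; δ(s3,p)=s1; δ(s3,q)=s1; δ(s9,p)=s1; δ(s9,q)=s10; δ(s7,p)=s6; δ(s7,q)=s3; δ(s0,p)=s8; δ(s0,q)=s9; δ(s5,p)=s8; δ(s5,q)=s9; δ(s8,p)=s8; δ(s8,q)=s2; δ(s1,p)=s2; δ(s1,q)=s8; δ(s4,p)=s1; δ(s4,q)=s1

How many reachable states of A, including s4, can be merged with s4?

Reachable states from the start: {s0,s1,s2,s3,s4,s5,s6,s7,s8,s9,s10}. Unreachable: {s11,s12} — drop them.
Start with accepting vs non-accepting: {s0,s2,s5,s8,s9,s10} | {s1,s3,s4,s6,s7}.
Split {s0,s2,s5,s8,s9,s10} by δ(·,p) → {s0,s2,s5,s8,s10} and {s9}.
On input q, block {s0,s2,s5,s8,s10} splits into {s0,s5} and {s2,s10} and {s8}.
On input p, block {s1,s3,s4,s6,s7} splits into {s3,s4,s6,s7} and {s1}.
Split {s3,s4,s6,s7} by δ(·,p) → {s3,s4,s6} and {s7}.
Split {s2,s10} by δ(·,q) → {s2} and {s10}.
No further refinement is possible. Final partition (8 blocks): {s0,s5} | {s3,s4,s6} | {s9} | {s2} | {s8} | {s1} | {s7} | {s10}.
State s4 belongs to the block {s3,s4,s6}, which has 3 states.

3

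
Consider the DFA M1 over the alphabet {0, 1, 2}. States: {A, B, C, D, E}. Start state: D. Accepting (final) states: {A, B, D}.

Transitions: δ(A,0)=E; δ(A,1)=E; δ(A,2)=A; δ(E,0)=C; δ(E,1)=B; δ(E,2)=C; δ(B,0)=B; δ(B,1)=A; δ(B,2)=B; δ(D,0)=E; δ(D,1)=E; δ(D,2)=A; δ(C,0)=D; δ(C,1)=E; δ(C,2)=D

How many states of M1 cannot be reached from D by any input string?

Every one of the 5 states is reachable from D.

0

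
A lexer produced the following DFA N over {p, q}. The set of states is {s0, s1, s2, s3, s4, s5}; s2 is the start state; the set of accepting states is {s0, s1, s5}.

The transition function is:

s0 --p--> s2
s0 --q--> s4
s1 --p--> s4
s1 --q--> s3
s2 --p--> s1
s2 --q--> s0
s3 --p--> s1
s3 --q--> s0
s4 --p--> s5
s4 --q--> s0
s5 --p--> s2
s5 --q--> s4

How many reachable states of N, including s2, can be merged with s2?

Every state is reachable, so we keep all 6.
Start with accepting vs non-accepting: {s0,s1,s5} | {s2,s3,s4}.
The partition is now stable with 2 blocks: {s0,s1,s5} | {s2,s3,s4}.
State s2 belongs to the block {s2,s3,s4}, which has 3 states.

3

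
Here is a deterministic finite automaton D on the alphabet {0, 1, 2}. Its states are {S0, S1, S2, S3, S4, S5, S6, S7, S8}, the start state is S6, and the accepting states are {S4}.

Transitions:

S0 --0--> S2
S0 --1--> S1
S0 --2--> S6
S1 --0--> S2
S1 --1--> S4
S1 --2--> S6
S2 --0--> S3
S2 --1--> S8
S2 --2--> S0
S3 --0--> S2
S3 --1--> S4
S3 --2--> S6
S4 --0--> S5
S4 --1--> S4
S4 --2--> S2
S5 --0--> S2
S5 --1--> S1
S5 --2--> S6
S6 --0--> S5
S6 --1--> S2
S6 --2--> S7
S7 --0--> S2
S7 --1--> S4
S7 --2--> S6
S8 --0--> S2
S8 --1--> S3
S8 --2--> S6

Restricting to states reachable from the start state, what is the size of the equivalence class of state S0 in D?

3

Every state is reachable, so we keep all 9.
Initial partition by acceptance: {S4} | {S0,S1,S2,S3,S5,S6,S7,S8}.
Split {S0,S1,S2,S3,S5,S6,S7,S8} by δ(·,1) → {S0,S2,S5,S6,S8} and {S1,S3,S7}.
Split {S0,S2,S5,S6,S8} by δ(·,0) → {S0,S5,S6,S8} and {S2}.
On input 0, block {S0,S5,S6,S8} splits into {S0,S5,S8} and {S6}.
Stable partition: {S4} | {S0,S5,S8} | {S1,S3,S7} | {S2} | {S6} — 5 equivalence classes.
State S0 belongs to the block {S0,S5,S8}, which has 3 states.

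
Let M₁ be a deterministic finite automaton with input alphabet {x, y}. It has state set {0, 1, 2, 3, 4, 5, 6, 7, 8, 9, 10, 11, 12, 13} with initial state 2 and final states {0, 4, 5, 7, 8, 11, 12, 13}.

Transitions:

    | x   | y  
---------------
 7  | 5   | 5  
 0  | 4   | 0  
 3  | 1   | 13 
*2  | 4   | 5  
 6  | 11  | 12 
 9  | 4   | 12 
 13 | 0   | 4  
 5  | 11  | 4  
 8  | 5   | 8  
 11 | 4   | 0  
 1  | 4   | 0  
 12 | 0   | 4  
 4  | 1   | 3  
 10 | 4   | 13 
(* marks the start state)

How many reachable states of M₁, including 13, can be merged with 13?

2

First remove the unreachable states {6,7,8,9,10,12}; 8 states remain.
Initial partition by acceptance: {0,4,5,11,13} | {1,2,3}.
Split {0,4,5,11,13} by δ(·,x) → {0,5,11,13} and {4}.
Split {0,5,11,13} by δ(·,x) → {0,11} and {5,13}.
Refine {1,2,3} on symbol x: members go to different blocks, giving {1,2} and {3}.
Split {1,2} by δ(·,y) → {1} and {2}.
The partition is now stable with 6 blocks: {0,11} | {1} | {4} | {5,13} | {3} | {2}.
The equivalence class containing 13 is {5,13}, of size 2.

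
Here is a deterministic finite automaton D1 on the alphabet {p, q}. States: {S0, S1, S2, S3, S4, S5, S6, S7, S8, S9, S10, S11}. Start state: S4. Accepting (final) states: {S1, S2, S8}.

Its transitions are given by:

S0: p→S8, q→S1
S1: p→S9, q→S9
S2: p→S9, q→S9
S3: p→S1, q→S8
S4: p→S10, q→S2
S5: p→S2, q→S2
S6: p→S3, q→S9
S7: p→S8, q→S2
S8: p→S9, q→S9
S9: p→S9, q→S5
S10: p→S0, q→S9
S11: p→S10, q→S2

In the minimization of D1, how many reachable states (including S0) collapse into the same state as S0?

2

States {S3,S6,S7,S11} cannot be reached from the start state, so discard them.
Initial partition by acceptance: {S1,S2,S8} | {S0,S4,S5,S9,S10}.
Refine {S0,S4,S5,S9,S10} on symbol p: members go to different blocks, giving {S4,S9,S10} and {S0,S5}.
Split {S4,S9,S10} by δ(·,p) → {S4,S9} and {S10}.
Split {S4,S9} by δ(·,p) → {S4} and {S9}.
The partition is now stable with 5 blocks: {S1,S2,S8} | {S4} | {S0,S5} | {S10} | {S9}.
State S0 belongs to the block {S0,S5}, which has 2 states.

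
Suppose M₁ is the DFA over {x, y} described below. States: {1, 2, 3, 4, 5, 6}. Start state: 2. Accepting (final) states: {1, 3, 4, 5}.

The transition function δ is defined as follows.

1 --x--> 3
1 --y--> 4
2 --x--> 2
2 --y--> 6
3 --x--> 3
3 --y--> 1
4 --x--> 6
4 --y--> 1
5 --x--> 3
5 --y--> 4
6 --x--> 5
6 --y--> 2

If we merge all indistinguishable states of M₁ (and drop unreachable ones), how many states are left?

5

All states are reachable from the start state.
P0 = {1,3,4,5} | {2,6}.
On input x, block {1,3,4,5} splits into {1,3,5} and {4}.
Split {1,3,5} by δ(·,y) → {1,5} and {3}.
On input x, block {2,6} splits into {2} and {6}.
The partition is now stable with 5 blocks: {1,5} | {2} | {4} | {3} | {6}.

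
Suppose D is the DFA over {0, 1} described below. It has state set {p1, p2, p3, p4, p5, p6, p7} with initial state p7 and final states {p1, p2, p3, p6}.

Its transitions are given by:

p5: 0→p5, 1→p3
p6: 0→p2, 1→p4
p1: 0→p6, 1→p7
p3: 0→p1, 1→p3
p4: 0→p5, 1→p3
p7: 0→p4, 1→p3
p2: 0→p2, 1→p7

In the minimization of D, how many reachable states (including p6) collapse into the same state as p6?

Every state is reachable, so we keep all 7.
P0 = {p1,p2,p3,p6} | {p4,p5,p7}.
Refine {p1,p2,p3,p6} on symbol 1: members go to different blocks, giving {p1,p2,p6} and {p3}.
Stable partition: {p1,p2,p6} | {p4,p5,p7} | {p3} — 3 equivalence classes.
State p6 belongs to the block {p1,p2,p6}, which has 3 states.

3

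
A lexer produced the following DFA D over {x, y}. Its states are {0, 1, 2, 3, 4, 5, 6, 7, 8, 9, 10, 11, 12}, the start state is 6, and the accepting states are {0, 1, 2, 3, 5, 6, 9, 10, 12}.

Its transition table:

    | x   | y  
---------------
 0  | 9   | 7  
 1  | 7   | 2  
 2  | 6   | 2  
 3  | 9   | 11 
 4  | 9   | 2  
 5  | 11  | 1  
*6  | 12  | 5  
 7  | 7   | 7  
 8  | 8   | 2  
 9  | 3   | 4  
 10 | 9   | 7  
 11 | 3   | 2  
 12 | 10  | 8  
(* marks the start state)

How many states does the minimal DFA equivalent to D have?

States {0} cannot be reached from the start state, so discard them.
Start with accepting vs non-accepting: {1,2,3,5,6,9,10,12} | {4,7,8,11}.
Refine {1,2,3,5,6,9,10,12} on symbol x: members go to different blocks, giving {2,3,6,9,10,12} and {1,5}.
On input y, block {2,3,6,9,10,12} splits into {3,9,10,12} and {2} and {6}.
Split {4,7,8,11} by δ(·,x) → {4,11} and {7,8}.
Refine {3,9,10,12} on symbol y: members go to different blocks, giving {3,9} and {10,12}.
On input x, block {1,5} splits into {1} and {5}.
Refine {7,8} on symbol y: members go to different blocks, giving {7} and {8}.
Split {10,12} by δ(·,x) → {10} and {12}.
No further refinement is possible. Final partition (10 blocks): {3,9} | {4,11} | {1} | {2} | {6} | {7} | {10} | {5} | {8} | {12}.

10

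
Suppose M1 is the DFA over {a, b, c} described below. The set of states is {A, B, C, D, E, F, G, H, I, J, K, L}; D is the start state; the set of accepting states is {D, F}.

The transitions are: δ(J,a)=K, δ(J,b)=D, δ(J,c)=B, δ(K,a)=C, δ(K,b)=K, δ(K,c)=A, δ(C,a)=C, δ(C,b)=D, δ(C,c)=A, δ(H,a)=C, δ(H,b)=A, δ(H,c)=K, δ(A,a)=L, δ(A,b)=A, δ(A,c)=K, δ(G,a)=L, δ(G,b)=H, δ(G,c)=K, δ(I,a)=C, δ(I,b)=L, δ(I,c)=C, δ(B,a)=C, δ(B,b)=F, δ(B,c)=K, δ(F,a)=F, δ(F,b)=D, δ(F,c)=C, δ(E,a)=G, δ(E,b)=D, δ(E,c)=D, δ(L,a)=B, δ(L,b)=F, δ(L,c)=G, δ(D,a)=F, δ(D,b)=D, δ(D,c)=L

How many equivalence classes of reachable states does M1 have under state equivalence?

3

Reachable states from the start: {A,B,C,D,F,G,H,K,L}. Unreachable: {E,I,J} — drop them.
Start with accepting vs non-accepting: {D,F} | {A,B,C,G,H,K,L}.
Split {A,B,C,G,H,K,L} by δ(·,b) → {A,G,H,K} and {B,C,L}.
No further refinement is possible. Final partition (3 blocks): {D,F} | {A,G,H,K} | {B,C,L}.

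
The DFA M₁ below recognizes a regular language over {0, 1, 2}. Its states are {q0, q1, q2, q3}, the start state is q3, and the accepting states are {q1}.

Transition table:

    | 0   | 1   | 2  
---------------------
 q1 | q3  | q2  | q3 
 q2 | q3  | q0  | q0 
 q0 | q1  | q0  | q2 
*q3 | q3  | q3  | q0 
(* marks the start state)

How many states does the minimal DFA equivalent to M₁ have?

4

All states are reachable from the start state.
Initial partition by acceptance: {q1} | {q0,q2,q3}.
Split {q0,q2,q3} by δ(·,0) → {q2,q3} and {q0}.
Split {q2,q3} by δ(·,1) → {q2} and {q3}.
No further refinement is possible. Final partition (4 blocks): {q1} | {q2} | {q0} | {q3}.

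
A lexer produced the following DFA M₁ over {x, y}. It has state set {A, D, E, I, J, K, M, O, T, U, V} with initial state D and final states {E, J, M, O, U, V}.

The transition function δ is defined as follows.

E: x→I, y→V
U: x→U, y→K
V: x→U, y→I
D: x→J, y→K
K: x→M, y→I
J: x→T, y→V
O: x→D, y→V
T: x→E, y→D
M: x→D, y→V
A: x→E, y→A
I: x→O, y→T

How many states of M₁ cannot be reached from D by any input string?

1

Starting at D and following transitions, the reachable set is {D, E, I, J, K, M, O, T, U, V}. That leaves A unreachable — 1 in total.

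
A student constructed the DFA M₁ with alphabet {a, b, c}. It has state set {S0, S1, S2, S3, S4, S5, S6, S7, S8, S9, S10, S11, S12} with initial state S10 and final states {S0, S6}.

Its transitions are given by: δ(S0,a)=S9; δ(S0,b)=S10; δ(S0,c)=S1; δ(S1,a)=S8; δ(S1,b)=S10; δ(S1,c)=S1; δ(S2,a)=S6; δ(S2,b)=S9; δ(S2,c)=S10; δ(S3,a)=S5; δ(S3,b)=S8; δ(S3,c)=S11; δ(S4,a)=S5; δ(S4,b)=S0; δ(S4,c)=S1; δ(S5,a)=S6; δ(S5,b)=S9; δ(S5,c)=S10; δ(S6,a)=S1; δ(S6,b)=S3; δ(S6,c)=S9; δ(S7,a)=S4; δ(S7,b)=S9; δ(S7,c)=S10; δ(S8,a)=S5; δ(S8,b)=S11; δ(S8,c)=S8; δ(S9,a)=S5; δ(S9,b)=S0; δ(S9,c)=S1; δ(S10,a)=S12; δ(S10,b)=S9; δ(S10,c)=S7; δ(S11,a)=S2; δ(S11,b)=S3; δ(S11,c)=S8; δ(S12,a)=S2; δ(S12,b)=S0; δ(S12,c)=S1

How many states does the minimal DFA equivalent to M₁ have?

P0 = {S0,S6} | {S1,S2,S3,S4,S5,S7,S8,S9,S10,S11,S12}.
On input a, block {S1,S2,S3,S4,S5,S7,S8,S9,S10,S11,S12} splits into {S1,S3,S4,S7,S8,S9,S10,S11,S12} and {S2,S5}.
Refine {S1,S3,S4,S7,S8,S9,S10,S11,S12} on symbol a: members go to different blocks, giving {S3,S4,S8,S9,S11,S12} and {S1,S7,S10}.
Refine {S0,S6} on symbol a: members go to different blocks, giving {S0} and {S6}.
Split {S3,S4,S8,S9,S11,S12} by δ(·,b) → {S3,S8,S11} and {S4,S9,S12}.
Refine {S1,S7,S10} on symbol a: members go to different blocks, giving {S7,S10} and {S1}.
No further refinement is possible. Final partition (7 blocks): {S0} | {S3,S8,S11} | {S2,S5} | {S7,S10} | {S6} | {S4,S9,S12} | {S1}.

7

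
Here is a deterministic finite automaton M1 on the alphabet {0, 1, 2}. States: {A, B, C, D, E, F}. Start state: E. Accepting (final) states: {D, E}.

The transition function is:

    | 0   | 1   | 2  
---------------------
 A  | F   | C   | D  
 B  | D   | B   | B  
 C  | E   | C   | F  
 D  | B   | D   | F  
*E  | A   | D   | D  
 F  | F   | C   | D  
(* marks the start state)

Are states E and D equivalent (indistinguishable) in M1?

Every state is reachable, so we keep all 6.
Initial partition by acceptance: {D,E} | {A,B,C,F}.
Refine {D,E} on symbol 2: members go to different blocks, giving {D} and {E}.
On input 0, block {A,B,C,F} splits into {A,F} and {B} and {C}.
Stable partition: {D} | {A,F} | {E} | {B} | {C} — 5 equivalence classes.
E and D end up in different blocks, so they are distinguishable. For instance, the string '2' is accepted from only E.

No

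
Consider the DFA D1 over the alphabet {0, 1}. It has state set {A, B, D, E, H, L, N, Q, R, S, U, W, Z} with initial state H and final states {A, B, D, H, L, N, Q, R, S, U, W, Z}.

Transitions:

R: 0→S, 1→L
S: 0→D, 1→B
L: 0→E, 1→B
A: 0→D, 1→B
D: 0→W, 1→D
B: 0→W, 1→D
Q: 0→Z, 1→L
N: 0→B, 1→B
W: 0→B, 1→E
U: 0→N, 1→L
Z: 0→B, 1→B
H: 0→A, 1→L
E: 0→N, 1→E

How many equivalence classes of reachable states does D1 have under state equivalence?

First remove the unreachable states {Q,R,S,U,Z}; 8 states remain.
Initial partition by acceptance: {A,B,D,H,L,N,W} | {E}.
Split {A,B,D,H,L,N,W} by δ(·,0) → {A,B,D,H,N,W} and {L}.
Split {A,B,D,H,N,W} by δ(·,1) → {A,B,D,N} and {W} and {H}.
Refine {A,B,D,N} on symbol 0: members go to different blocks, giving {B,D} and {A,N}.
Stable partition: {B,D} | {E} | {L} | {W} | {H} | {A,N} — 6 equivalence classes.

6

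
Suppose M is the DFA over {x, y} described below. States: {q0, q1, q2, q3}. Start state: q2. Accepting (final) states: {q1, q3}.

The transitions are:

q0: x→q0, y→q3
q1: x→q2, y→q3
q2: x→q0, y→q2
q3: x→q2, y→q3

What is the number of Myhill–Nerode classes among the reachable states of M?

3

First remove the unreachable states {q1}; 3 states remain.
P0 = {q3} | {q0,q2}.
Split {q0,q2} by δ(·,y) → {q0} and {q2}.
Stable partition: {q3} | {q0} | {q2} — 3 equivalence classes.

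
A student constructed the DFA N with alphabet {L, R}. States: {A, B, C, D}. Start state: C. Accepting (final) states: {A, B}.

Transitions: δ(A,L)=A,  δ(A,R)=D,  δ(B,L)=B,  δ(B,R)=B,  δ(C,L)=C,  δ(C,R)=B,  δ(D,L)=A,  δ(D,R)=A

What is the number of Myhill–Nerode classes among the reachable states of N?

2

First remove the unreachable states {A,D}; 2 states remain.
Initial partition by acceptance: {B} | {C}.
No further refinement is possible. Final partition (2 blocks): {B} | {C}.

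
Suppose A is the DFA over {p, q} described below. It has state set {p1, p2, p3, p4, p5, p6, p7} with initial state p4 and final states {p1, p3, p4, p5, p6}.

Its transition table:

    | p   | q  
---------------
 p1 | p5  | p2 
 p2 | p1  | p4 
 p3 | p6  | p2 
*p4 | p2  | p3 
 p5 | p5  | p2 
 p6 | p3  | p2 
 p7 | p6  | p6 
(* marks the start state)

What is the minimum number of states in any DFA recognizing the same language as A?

3

First remove the unreachable states {p7}; 6 states remain.
Initial partition by acceptance: {p1,p3,p4,p5,p6} | {p2}.
On input p, block {p1,p3,p4,p5,p6} splits into {p1,p3,p5,p6} and {p4}.
No further refinement is possible. Final partition (3 blocks): {p1,p3,p5,p6} | {p2} | {p4}.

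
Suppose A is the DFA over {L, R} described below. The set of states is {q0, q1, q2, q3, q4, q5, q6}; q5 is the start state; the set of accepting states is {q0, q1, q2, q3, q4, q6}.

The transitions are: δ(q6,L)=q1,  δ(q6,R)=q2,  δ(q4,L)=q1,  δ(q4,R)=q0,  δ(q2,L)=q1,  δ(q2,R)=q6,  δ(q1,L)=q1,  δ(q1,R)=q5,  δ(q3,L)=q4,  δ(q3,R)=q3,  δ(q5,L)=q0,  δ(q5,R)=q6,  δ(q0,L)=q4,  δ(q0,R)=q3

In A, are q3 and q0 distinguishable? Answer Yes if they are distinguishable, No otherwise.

All states are reachable from the start state.
P0 = {q0,q1,q2,q3,q4,q6} | {q5}.
On input R, block {q0,q1,q2,q3,q4,q6} splits into {q0,q2,q3,q4,q6} and {q1}.
On input L, block {q0,q2,q3,q4,q6} splits into {q2,q4,q6} and {q0,q3}.
On input R, block {q2,q4,q6} splits into {q2,q6} and {q4}.
No further refinement is possible. Final partition (5 blocks): {q2,q6} | {q5} | {q1} | {q0,q3} | {q4}.
q3 and q0 lie in the same block of the stable partition, so they are equivalent — no string distinguishes them.

No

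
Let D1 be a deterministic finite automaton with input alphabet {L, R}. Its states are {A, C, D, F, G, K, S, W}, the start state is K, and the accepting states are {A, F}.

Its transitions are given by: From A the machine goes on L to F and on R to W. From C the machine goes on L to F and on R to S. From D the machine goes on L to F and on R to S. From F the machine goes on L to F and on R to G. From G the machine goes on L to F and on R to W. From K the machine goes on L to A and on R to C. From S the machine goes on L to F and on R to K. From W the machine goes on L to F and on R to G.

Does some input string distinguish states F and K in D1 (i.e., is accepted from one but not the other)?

Yes

States {D} cannot be reached from the start state, so discard them.
Initial partition by acceptance: {A,F} | {C,G,K,S,W}.
The partition is now stable with 2 blocks: {A,F} | {C,G,K,S,W}.
F and K end up in different blocks, so they are distinguishable. For instance, the string 'ε' is accepted from only F.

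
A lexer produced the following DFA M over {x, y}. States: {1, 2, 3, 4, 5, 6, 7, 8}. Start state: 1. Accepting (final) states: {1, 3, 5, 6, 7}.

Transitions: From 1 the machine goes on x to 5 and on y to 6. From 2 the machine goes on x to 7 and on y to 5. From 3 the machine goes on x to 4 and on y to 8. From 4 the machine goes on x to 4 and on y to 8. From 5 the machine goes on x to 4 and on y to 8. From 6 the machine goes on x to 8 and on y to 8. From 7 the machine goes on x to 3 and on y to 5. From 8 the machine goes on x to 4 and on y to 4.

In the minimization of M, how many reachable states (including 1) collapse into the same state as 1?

Reachable states from the start: {1,4,5,6,8}. Unreachable: {2,3,7} — drop them.
Initial partition by acceptance: {1,5,6} | {4,8}.
On input x, block {1,5,6} splits into {5,6} and {1}.
The partition is now stable with 3 blocks: {5,6} | {4,8} | {1}.
The equivalence class containing 1 is {1}, of size 1.

1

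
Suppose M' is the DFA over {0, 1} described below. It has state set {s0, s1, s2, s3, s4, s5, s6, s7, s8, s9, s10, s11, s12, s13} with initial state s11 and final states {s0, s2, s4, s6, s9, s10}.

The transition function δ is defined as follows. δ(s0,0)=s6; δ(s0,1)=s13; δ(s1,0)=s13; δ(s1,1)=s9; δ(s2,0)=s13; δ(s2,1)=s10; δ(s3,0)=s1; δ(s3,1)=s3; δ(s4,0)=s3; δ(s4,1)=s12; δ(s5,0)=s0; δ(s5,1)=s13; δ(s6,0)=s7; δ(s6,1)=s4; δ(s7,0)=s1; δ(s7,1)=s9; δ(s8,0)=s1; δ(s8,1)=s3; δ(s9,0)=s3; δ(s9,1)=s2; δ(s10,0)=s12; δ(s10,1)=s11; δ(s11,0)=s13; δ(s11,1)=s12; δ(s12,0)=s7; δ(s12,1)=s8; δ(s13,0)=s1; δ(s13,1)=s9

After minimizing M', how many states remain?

5

Reachable states from the start: {s1,s2,s3,s7,s8,s9,s10,s11,s12,s13}. Unreachable: {s0,s4,s5,s6} — drop them.
P0 = {s2,s9,s10} | {s1,s3,s7,s8,s11,s12,s13}.
Refine {s2,s9,s10} on symbol 1: members go to different blocks, giving {s2,s9} and {s10}.
Refine {s2,s9} on symbol 1: members go to different blocks, giving {s2} and {s9}.
On input 1, block {s1,s3,s7,s8,s11,s12,s13} splits into {s3,s8,s11,s12} and {s1,s7,s13}.
Stable partition: {s2} | {s3,s8,s11,s12} | {s10} | {s9} | {s1,s7,s13} — 5 equivalence classes.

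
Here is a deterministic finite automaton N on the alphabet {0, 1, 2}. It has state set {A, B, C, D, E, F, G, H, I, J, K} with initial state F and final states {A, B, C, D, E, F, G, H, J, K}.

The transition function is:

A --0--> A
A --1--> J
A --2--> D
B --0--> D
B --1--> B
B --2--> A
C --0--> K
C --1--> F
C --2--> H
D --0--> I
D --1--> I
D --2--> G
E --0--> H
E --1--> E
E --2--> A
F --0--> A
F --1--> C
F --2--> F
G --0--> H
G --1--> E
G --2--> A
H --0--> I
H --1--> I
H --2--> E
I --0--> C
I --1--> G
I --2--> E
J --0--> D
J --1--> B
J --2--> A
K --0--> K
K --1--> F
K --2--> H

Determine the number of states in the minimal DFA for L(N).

Every state is reachable, so we keep all 11.
P0 = {A,B,C,D,E,F,G,H,J,K} | {I}.
Refine {A,B,C,D,E,F,G,H,J,K} on symbol 0: members go to different blocks, giving {A,B,C,E,F,G,J,K} and {D,H}.
Split {A,B,C,E,F,G,J,K} by δ(·,0) → {A,C,F,K} and {B,E,G,J}.
Refine {A,C,F,K} on symbol 1: members go to different blocks, giving {C,F,K} and {A}.
On input 0, block {C,F,K} splits into {C,K} and {F}.
The partition is now stable with 6 blocks: {C,K} | {I} | {D,H} | {B,E,G,J} | {A} | {F}.

6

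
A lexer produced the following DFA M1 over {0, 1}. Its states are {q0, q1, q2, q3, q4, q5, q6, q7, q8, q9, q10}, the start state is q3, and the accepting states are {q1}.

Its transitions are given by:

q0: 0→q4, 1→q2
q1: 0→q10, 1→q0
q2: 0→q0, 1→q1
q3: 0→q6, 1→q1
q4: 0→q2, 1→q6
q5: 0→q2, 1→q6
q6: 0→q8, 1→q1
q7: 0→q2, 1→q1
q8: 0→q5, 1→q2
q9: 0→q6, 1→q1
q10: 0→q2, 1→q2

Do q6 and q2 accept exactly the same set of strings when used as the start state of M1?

Yes

Reachable states from the start: {q0,q1,q2,q3,q4,q5,q6,q8,q10}. Unreachable: {q7,q9} — drop them.
P0 = {q1} | {q0,q2,q3,q4,q5,q6,q8,q10}.
On input 1, block {q0,q2,q3,q4,q5,q6,q8,q10} splits into {q0,q4,q5,q8,q10} and {q2,q3,q6}.
Refine {q0,q4,q5,q8,q10} on symbol 0: members go to different blocks, giving {q4,q5,q10} and {q0,q8}.
Split {q2,q3,q6} by δ(·,0) → {q2,q6} and {q3}.
Stable partition: {q1} | {q4,q5,q10} | {q2,q6} | {q0,q8} | {q3} — 5 equivalence classes.
q6 and q2 lie in the same block of the stable partition, so they are equivalent — no string distinguishes them.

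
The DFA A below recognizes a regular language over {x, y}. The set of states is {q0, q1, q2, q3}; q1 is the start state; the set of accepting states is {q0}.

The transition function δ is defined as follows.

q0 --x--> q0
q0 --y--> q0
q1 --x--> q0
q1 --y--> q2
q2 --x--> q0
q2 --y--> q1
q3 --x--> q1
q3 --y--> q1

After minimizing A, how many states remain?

2

States {q3} cannot be reached from the start state, so discard them.
Initial partition by acceptance: {q0} | {q1,q2}.
The partition is now stable with 2 blocks: {q0} | {q1,q2}.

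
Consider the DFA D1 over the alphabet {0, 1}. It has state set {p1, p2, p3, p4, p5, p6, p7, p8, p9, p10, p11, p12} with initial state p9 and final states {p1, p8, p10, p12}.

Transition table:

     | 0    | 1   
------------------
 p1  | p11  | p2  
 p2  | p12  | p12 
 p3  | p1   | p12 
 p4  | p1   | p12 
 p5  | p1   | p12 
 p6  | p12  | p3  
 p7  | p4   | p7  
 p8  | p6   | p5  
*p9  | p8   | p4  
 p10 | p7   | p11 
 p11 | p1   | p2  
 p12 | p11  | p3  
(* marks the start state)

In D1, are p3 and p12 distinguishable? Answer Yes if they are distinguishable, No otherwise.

States {p7,p10} cannot be reached from the start state, so discard them.
Start with accepting vs non-accepting: {p1,p8,p12} | {p2,p3,p4,p5,p6,p9,p11}.
Split {p2,p3,p4,p5,p6,p9,p11} by δ(·,1) → {p2,p3,p4,p5} and {p6,p9,p11}.
No further refinement is possible. Final partition (3 blocks): {p1,p8,p12} | {p2,p3,p4,p5} | {p6,p9,p11}.
p3 and p12 end up in different blocks, so they are distinguishable. For instance, the string 'ε' is accepted from only p12.

Yes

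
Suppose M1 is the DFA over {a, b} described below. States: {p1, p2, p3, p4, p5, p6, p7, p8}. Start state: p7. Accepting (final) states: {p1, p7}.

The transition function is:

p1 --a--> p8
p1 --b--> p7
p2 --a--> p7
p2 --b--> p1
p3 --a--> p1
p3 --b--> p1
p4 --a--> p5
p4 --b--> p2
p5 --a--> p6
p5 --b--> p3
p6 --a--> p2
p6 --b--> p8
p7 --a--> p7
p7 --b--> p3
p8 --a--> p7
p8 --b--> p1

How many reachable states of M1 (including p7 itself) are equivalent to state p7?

States {p2,p4,p5,p6} cannot be reached from the start state, so discard them.
Start with accepting vs non-accepting: {p1,p7} | {p3,p8}.
Split {p1,p7} by δ(·,a) → {p1} and {p7}.
Refine {p3,p8} on symbol a: members go to different blocks, giving {p3} and {p8}.
The partition is now stable with 4 blocks: {p1} | {p3} | {p7} | {p8}.
The equivalence class containing p7 is {p7}, of size 1.

1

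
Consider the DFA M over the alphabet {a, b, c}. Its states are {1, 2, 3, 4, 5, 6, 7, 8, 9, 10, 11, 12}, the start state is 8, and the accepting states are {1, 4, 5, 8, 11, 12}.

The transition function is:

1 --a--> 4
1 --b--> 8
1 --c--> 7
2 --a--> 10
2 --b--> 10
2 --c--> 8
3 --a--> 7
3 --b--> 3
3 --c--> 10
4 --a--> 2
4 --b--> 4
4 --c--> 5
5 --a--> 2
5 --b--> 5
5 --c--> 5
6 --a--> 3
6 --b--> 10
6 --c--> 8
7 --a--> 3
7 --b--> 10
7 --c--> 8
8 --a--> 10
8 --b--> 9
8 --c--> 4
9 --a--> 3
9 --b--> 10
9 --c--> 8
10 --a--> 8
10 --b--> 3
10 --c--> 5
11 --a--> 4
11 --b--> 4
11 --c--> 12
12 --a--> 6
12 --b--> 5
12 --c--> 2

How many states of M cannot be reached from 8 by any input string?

BFS from 8 reaches {2, 3, 4, 5, 7, 8, 9, 10}; the 4 state(s) 1, 6, 11, 12 are never visited.

4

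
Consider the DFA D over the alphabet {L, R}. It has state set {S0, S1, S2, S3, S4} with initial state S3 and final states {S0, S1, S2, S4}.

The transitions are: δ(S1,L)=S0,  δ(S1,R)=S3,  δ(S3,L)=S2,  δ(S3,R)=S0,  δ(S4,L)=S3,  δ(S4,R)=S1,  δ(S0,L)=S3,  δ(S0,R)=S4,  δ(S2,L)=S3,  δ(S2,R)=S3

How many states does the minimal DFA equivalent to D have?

5

Every state is reachable, so we keep all 5.
Start with accepting vs non-accepting: {S0,S1,S2,S4} | {S3}.
Split {S0,S1,S2,S4} by δ(·,L) → {S0,S2,S4} and {S1}.
Split {S0,S2,S4} by δ(·,R) → {S0} and {S2} and {S4}.
The partition is now stable with 5 blocks: {S0} | {S3} | {S1} | {S2} | {S4}.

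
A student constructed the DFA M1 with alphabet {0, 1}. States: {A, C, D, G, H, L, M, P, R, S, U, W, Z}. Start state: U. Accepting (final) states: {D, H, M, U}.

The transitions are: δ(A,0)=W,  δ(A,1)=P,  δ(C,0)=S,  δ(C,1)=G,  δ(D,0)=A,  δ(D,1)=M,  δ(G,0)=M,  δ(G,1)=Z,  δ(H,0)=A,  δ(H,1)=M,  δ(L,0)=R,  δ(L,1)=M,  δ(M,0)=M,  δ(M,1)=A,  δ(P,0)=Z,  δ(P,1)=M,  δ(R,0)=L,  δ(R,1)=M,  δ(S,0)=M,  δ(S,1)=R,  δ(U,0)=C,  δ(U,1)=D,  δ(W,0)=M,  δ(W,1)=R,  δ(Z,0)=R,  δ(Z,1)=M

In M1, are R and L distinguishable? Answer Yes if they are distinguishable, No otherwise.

Reachable states from the start: {A,C,D,G,L,M,P,R,S,U,W,Z}. Unreachable: {H} — drop them.
P0 = {D,M,U} | {A,C,G,L,P,R,S,W,Z}.
Refine {D,M,U} on symbol 0: members go to different blocks, giving {D,U} and {M}.
Refine {D,U} on symbol 1: members go to different blocks, giving {D} and {U}.
On input 0, block {A,C,G,L,P,R,S,W,Z} splits into {A,C,L,P,R,Z} and {G,S,W}.
Split {A,C,L,P,R,Z} by δ(·,0) → {L,P,R,Z} and {A,C}.
Split {A,C} by δ(·,1) → {C} and {A}.
Stable partition: {D} | {L,P,R,Z} | {M} | {U} | {G,S,W} | {C} | {A} — 7 equivalence classes.
R and L lie in the same block of the stable partition, so they are equivalent — no string distinguishes them.

No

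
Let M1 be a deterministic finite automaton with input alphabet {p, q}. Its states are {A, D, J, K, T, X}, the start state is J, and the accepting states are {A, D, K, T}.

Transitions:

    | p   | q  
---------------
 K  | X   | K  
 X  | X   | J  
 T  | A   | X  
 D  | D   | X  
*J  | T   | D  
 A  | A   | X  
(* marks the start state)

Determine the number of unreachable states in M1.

No path from J leads to K; the other 5 states are all reachable.

1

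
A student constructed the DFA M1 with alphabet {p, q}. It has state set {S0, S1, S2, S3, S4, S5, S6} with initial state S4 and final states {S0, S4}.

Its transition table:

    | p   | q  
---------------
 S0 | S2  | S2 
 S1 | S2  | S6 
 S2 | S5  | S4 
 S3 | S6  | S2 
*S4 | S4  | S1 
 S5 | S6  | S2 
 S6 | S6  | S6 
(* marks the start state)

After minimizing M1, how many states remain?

5

First remove the unreachable states {S0,S3}; 5 states remain.
P0 = {S4} | {S1,S2,S5,S6}.
Refine {S1,S2,S5,S6} on symbol q: members go to different blocks, giving {S1,S5,S6} and {S2}.
Refine {S1,S5,S6} on symbol p: members go to different blocks, giving {S5,S6} and {S1}.
Refine {S5,S6} on symbol q: members go to different blocks, giving {S5} and {S6}.
The partition is now stable with 5 blocks: {S4} | {S5} | {S2} | {S1} | {S6}.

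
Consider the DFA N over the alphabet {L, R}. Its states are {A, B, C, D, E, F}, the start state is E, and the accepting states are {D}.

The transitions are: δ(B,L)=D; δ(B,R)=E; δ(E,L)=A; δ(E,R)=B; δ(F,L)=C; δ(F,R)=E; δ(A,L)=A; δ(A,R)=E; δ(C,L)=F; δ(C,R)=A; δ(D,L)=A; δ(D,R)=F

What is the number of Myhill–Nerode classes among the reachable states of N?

6

Start with accepting vs non-accepting: {D} | {A,B,C,E,F}.
On input L, block {A,B,C,E,F} splits into {A,C,E,F} and {B}.
Refine {A,C,E,F} on symbol R: members go to different blocks, giving {A,C,F} and {E}.
Split {A,C,F} by δ(·,R) → {A,F} and {C}.
Refine {A,F} on symbol L: members go to different blocks, giving {A} and {F}.
The partition is now stable with 6 blocks: {D} | {A} | {B} | {E} | {C} | {F}.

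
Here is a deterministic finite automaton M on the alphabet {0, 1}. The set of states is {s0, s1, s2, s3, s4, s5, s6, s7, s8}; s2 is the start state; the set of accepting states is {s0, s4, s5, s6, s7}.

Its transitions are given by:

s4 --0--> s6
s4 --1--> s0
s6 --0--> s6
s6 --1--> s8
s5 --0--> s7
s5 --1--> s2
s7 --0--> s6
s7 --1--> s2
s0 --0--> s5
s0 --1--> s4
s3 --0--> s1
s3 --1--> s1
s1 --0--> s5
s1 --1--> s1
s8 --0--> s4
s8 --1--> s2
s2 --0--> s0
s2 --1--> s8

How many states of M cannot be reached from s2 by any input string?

BFS from s2 reaches {s0, s2, s4, s5, s6, s7, s8}; the 2 state(s) s1, s3 are never visited.

2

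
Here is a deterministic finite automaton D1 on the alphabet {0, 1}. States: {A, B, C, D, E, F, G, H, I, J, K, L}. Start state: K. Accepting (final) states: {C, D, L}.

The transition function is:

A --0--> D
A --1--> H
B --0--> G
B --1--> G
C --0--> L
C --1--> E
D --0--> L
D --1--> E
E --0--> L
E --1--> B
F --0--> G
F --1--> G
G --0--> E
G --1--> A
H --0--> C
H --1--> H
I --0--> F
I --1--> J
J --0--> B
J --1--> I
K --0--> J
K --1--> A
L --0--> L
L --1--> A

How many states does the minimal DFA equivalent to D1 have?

8

All states are reachable from the start state.
P0 = {C,D,L} | {A,B,E,F,G,H,I,J,K}.
Refine {A,B,E,F,G,H,I,J,K} on symbol 0: members go to different blocks, giving {B,F,G,I,J,K} and {A,E,H}.
Refine {B,F,G,I,J,K} on symbol 0: members go to different blocks, giving {B,F,I,J,K} and {G}.
Split {B,F,I,J,K} by δ(·,0) → {I,J,K} and {B,F}.
Split {I,J,K} by δ(·,0) → {I,J} and {K}.
Refine {A,E,H} on symbol 1: members go to different blocks, giving {A,H} and {E}.
On input 1, block {C,D,L} splits into {C,D} and {L}.
The partition is now stable with 8 blocks: {C,D} | {I,J} | {A,H} | {G} | {B,F} | {K} | {E} | {L}.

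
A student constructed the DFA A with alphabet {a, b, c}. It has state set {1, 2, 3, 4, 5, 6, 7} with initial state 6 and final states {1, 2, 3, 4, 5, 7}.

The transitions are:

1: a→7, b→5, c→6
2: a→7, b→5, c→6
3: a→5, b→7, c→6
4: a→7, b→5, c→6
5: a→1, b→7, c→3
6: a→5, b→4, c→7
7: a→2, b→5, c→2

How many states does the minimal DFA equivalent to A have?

P0 = {1,2,3,4,5,7} | {6}.
On input c, block {1,2,3,4,5,7} splits into {1,2,3,4} and {5,7}.
Stable partition: {1,2,3,4} | {6} | {5,7} — 3 equivalence classes.

3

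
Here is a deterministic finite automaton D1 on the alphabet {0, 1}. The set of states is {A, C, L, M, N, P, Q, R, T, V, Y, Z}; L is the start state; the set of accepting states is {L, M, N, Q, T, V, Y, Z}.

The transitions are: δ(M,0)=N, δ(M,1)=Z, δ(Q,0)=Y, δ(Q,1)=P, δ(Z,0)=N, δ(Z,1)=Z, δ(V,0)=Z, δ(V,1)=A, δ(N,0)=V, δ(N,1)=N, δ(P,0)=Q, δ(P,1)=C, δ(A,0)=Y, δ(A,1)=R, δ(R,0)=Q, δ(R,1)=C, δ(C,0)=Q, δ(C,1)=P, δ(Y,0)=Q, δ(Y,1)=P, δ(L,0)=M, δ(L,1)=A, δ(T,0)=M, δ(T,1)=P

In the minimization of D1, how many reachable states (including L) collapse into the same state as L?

First remove the unreachable states {T}; 11 states remain.
Start with accepting vs non-accepting: {L,M,N,Q,V,Y,Z} | {A,C,P,R}.
Refine {L,M,N,Q,V,Y,Z} on symbol 1: members go to different blocks, giving {L,Q,V,Y} and {M,N,Z}.
Refine {L,Q,V,Y} on symbol 0: members go to different blocks, giving {L,V} and {Q,Y}.
On input 0, block {M,N,Z} splits into {M,Z} and {N}.
The partition is now stable with 5 blocks: {L,V} | {A,C,P,R} | {M,Z} | {Q,Y} | {N}.
The equivalence class containing L is {L,V}, of size 2.

2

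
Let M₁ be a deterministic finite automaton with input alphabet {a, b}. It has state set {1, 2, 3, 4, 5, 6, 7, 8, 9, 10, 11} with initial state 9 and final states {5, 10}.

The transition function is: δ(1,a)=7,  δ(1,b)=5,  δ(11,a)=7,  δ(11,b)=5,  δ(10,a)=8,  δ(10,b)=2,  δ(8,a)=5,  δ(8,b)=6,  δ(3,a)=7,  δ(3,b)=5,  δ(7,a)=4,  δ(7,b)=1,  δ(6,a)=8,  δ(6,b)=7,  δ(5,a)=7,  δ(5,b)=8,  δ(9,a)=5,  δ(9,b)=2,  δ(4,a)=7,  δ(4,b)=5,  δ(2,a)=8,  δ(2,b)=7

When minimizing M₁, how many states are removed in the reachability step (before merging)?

Starting at 9 and following transitions, the reachable set is {1, 2, 4, 5, 6, 7, 8, 9}. That leaves 3, 10, 11 unreachable — 3 in total.

3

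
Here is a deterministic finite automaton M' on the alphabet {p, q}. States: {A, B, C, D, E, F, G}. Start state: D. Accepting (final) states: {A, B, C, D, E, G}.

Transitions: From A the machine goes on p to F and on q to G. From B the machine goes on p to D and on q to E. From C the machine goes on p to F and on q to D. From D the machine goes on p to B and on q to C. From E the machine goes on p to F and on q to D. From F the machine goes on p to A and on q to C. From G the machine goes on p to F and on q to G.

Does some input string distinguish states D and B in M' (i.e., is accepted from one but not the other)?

No

All states are reachable from the start state.
P0 = {A,B,C,D,E,G} | {F}.
On input p, block {A,B,C,D,E,G} splits into {A,C,E,G} and {B,D}.
Split {A,C,E,G} by δ(·,q) → {A,G} and {C,E}.
The partition is now stable with 4 blocks: {A,G} | {F} | {B,D} | {C,E}.
D and B lie in the same block of the stable partition, so they are equivalent — no string distinguishes them.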